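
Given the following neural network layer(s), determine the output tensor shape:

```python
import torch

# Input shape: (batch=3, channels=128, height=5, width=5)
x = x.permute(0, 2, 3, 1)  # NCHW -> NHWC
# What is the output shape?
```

Input: (3, 128, 5, 5) -> Output: (3, 5, 5, 128)

Answer: (3, 5, 5, 128)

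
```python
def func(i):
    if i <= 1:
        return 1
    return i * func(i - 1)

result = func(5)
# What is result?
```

func(5) = 5 * 4 * 3 * 2 * 1 = 120

Answer: 120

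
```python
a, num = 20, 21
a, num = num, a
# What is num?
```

Trace:
`a, num = 20, 21` → a = 20; num = 21
`a, num = num, a` → a = 21; num = 20
So num = 20

Answer: 20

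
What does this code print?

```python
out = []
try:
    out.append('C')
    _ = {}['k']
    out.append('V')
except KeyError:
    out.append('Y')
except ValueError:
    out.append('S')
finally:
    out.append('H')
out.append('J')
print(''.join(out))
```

Execution trace: 'C' (try body) → 'Y' (except KeyError) → 'H' (finally) → 'J' (after the try/except). Output: CYHJ

Answer: CYHJ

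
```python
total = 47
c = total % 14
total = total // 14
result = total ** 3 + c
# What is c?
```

Trace:
`total = 47` → total = 47
`c = total % 14` → c = 5
`total = total // 14` → total = 3
`result = total ** 3 + c` → result = 32
So c = 5

Answer: 5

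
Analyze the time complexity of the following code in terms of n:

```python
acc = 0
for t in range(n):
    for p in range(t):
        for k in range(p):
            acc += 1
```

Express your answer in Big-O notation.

Each loop level contributes: n × n × n. Multiplying the contributions gives O(n^3).

Answer: O(n^3)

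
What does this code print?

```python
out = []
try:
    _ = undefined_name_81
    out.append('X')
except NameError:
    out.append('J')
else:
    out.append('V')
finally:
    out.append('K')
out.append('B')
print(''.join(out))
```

Execution trace: 'J' (except NameError) → 'K' (finally) → 'B' (after the try/except). Output: JKB

Answer: JKB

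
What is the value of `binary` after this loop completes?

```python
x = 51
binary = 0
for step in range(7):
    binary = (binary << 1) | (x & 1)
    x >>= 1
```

Reverse lowest 7 bits of 51
`binary` takes the values: 0 → 1 → 3 → 6 → 12 → 25 → 51 → 102

Answer: 102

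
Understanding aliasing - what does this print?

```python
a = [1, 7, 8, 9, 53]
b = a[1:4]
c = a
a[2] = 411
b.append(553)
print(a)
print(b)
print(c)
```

Key concept: slice vs alias.
Step by step:
`a = [1, 7, 8, 9, 53]` → a = [1, 7, 8, 9, 53]
`b = a[1:4]` → b = [7, 8, 9]
`c = a` → c = [1, 7, 8, 9, 53] (same object as a)
`a[2] = 411` → a = [1, 7, 411, 9, 53] (same object as c); c = [1, 7, 411, 9, 53] (same object as a)
`b.append(553)` → b = [7, 8, 9, 553]
`print(a)` → prints [1, 7, 411, 9, 53]
`print(b)` → prints [7, 8, 9, 553]
`print(c)` → prints [1, 7, 411, 9, 53]

Answer:
[1, 7, 411, 9, 53]
[7, 8, 9, 553]
[1, 7, 411, 9, 53]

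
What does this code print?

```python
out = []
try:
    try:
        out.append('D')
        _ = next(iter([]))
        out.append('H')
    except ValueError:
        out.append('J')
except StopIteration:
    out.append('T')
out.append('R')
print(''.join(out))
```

Execution trace: 'D' (try body) → 'T' (outer except StopIteration) → 'R' (after the try/except). Output: DTR

Answer: DTR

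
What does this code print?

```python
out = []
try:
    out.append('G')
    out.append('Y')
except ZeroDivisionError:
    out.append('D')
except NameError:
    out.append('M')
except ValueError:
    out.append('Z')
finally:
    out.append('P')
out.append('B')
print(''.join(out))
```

Execution trace: 'G' (try body) → 'Y' (try body, no exception) → 'P' (finally) → 'B' (after the try/except). Output: GYPB

Answer: GYPB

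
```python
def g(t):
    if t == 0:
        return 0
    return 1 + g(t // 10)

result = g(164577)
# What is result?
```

Count of digits of 164577: 6

Answer: 6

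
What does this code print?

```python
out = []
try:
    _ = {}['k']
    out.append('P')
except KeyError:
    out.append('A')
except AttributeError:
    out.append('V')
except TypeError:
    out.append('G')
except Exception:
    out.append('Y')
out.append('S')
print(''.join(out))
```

Execution trace: 'A' (except KeyError) → 'S' (after the try/except). Output: AS

Answer: AS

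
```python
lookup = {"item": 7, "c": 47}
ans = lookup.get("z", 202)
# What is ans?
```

Trace:
`lookup = {"item": 7, "c": 47}` → lookup = {'item': 7, 'c': 47}
`ans = lookup.get("z", 202)` → ans = 202
So ans = 202

Answer: 202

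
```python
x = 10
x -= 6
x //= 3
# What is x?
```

Trace:
`x = 10` → x = 10
`x -= 6` → x = 4
`x //= 3` → x = 1
So x = 1

Answer: 1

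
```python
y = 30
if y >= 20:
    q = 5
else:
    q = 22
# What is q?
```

Trace:
`y = 30` → y = 30
`if y >= 20: ...` → y >= 20 is True → q = 5
So q = 5

Answer: 5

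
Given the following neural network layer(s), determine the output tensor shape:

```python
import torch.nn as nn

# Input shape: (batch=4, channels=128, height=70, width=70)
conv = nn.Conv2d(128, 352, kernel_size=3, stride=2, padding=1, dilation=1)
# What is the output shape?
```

Input: (4, 128, 70, 70) -> Output: (4, 352, 35, 35)

Answer: (4, 352, 35, 35)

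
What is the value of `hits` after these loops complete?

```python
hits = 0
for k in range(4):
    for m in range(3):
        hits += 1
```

4 * 3 = 12
`hits` takes the values: 0 → 1 → 2 → 3 → 4 → 5 → 6 → 7 → 8 → 9 → 10 → 11 → 12

Answer: 12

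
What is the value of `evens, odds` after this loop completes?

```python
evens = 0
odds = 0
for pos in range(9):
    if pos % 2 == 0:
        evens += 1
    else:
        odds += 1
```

Count evens and odds in range(9)
`evens, odds` takes the values: (0, 0) → (1, 0) → (1, 1) → (2, 1) → (2, 2) → (3, 2) → (3, 3) → (4, 3) → (4, 4) → (5, 4)

Answer: 5, 4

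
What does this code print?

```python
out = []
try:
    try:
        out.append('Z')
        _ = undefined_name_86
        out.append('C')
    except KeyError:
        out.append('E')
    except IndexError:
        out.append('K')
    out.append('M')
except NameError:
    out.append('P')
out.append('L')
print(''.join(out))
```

Execution trace: 'Z' (inner try body) → 'P' (except NameError) → 'L' (after the try/except). Output: ZPL

Answer: ZPL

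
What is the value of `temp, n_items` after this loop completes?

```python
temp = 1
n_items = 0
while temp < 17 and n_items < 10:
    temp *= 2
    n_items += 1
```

Double until >= 17 or 10 iterations
`temp, n_items` takes the values: (1, 0) → (2, 0) → (2, 1) → (4, 1) → (4, 2) → (8, 2) → (8, 3) → (16, 3) → (16, 4) → (32, 4) → (32, 5)

Answer: 32, 5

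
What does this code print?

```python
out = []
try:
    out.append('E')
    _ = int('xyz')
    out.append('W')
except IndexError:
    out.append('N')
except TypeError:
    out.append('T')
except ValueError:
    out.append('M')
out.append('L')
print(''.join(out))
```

Execution trace: 'E' (try body) → 'M' (except ValueError) → 'L' (after the try/except). Output: EML

Answer: EML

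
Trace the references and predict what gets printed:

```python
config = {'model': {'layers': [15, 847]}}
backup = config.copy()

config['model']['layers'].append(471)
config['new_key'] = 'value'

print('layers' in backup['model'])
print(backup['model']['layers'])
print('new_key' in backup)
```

Key concept: shallow copy gotcha with nested dict.
Step by step:
`config = {'model': {'layers': [15, 847]}}` → config = {'model': {'layers': [15, 847]}}
`backup = config.copy()` → backup = {'model': {'layers': [15, 847]}}
`config['model']['layers'].append(471)` → config = {'model': {'layers': [15, 847, 471]}}; backup = {'model': {'layers': [15, 847, 471]}}
`config['new_key'] = 'value'` → config = {'model': {'layers': [15, 847, 471]}, 'new_key': 'value'}
`print('layers' in backup['model'])` → prints True
`print(backup['model']['layers'])` → prints [15, 847, 471]
`print('new_key' in backup)` → prints False

Answer:
True
[15, 847, 471]
False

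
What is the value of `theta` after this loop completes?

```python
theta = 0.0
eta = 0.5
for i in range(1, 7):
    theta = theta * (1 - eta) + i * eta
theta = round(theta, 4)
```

Moving average with lr=0.5
`theta` takes the values: 0.0 → 0.5 → 1.25 → 2.125 → 3.0625 → 4.03125 → 5.015625 → 5.0156

Answer: 5.0156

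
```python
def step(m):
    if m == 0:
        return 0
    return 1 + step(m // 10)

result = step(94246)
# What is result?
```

Count of digits of 94246: 5

Answer: 5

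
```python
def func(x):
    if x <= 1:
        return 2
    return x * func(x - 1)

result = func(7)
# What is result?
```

func(7) = 7 * 6 * 5 * 4 * 3 * 2 * 2 = 10080

Answer: 10080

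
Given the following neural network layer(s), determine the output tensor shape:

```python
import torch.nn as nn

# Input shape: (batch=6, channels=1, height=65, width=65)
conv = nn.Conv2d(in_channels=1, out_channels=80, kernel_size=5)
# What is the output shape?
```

Input: (6, 1, 65, 65) -> Output: (6, 80, 61, 61)

Answer: (6, 80, 61, 61)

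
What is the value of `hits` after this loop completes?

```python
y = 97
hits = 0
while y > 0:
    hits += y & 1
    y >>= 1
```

Count set bits in 97 (binary: 0b1100001)
`hits` takes the values: 0 → 1 → 2 → 3

Answer: 3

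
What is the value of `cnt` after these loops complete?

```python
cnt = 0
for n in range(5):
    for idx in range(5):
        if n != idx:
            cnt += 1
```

5² - 5 (exclude diagonal)
`cnt` takes the values: 0 → 1 → 2 → 3 → 4 → 5 → 6 → 7 → 8 → 9 → 10 → 11 → 12 → 13 → 14 → 15 → 16 → 17 → 18 → 19 → 20

Answer: 20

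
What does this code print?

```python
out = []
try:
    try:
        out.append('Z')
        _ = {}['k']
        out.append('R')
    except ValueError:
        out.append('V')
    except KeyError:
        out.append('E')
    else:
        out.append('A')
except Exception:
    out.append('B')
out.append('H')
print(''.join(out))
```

Execution trace: 'Z' (inner try body) → 'E' (inner except KeyError) → 'H' (after the try/except). Output: ZEH

Answer: ZEH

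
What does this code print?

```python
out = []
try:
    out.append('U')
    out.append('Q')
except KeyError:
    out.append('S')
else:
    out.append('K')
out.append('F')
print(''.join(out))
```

Execution trace: 'U' (try body) → 'Q' (try body, no exception) → 'K' (else) → 'F' (after the try/except). Output: UQKF

Answer: UQKF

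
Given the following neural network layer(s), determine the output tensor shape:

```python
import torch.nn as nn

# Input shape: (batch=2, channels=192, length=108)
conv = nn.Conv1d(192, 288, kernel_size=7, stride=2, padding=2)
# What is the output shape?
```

Input: (2, 192, 108) -> Output: (2, 288, 53)

Answer: (2, 288, 53)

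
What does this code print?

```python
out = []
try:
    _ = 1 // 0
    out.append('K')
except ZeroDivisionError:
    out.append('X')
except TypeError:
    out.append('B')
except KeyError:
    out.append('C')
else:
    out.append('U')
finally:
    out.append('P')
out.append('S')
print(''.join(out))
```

Execution trace: 'X' (except ZeroDivisionError) → 'P' (finally) → 'S' (after the try/except). Output: XPS

Answer: XPS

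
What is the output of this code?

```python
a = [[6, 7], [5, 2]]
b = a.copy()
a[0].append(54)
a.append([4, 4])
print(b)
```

Key concept: shallow copy with nested lists.
Step by step:
`a = [[6, 7], [5, 2]]` → a = [[6, 7], [5, 2]]
`b = a.copy()` → b = [[6, 7], [5, 2]]
`a[0].append(54)` → a = [[6, 7, 54], [5, 2]]; b = [[6, 7, 54], [5, 2]]
`a.append([4, 4])` → a = [[6, 7, 54], [5, 2], [4, 4]]
`print(b)` → prints [[6, 7, 54], [5, 2]]

Answer: [[6, 7, 54], [5, 2]]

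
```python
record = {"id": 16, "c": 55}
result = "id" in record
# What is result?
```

Trace:
`record = {"id": 16, "c": 55}` → record = {'id': 16, 'c': 55}
`result = "id" in record` → result = True
So result = True

Answer: True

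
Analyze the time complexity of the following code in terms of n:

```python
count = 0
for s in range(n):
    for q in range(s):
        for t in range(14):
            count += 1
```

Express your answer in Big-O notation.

Each loop level contributes: n × n × 1. Multiplying the contributions gives O(n^2).

Answer: O(n^2)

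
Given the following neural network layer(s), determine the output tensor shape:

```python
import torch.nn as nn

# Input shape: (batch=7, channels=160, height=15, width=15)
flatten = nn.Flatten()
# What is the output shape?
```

Input: (7, 160, 15, 15) -> Output: (7, 36000)

Answer: (7, 36000)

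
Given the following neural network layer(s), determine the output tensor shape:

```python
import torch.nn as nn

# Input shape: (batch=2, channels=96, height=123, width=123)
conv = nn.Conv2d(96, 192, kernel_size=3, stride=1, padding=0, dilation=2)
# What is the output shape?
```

Input: (2, 96, 123, 123) -> Output: (2, 192, 119, 119)

Answer: (2, 192, 119, 119)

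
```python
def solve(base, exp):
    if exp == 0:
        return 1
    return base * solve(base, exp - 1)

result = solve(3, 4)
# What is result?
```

solve(3, 4) = 3 * 3 * 3 * 3 = 81

Answer: 81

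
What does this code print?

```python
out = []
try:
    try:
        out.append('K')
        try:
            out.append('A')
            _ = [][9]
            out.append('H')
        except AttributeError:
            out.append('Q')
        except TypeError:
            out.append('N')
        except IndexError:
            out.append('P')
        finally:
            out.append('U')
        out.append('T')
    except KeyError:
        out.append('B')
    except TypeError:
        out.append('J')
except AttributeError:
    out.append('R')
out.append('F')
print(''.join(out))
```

Execution trace: 'K' (try body) → 'A' (inner try body) → 'P' (inner except IndexError) → 'U' (inner finally) → 'T' (try body, no exception) → 'F' (after the try/except). Output: KAPUTF

Answer: KAPUTF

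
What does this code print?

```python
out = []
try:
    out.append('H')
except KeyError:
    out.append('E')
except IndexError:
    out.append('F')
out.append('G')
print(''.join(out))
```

Execution trace: 'H' (try body, no exception) → 'G' (after the try/except). Output: HG

Answer: HG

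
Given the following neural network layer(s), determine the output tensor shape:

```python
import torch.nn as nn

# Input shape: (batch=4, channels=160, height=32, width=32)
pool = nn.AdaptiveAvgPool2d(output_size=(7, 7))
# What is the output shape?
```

Input: (4, 160, 32, 32) -> Output: (4, 160, 7, 7)

Answer: (4, 160, 7, 7)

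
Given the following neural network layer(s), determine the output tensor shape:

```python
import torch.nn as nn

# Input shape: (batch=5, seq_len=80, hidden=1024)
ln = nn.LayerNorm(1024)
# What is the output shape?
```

Input: (5, 80, 1024) -> Output: (5, 80, 1024)

Answer: (5, 80, 1024)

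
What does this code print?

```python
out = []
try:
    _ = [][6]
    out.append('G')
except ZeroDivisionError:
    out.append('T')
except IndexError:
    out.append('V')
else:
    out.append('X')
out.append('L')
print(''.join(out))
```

Execution trace: 'V' (except IndexError) → 'L' (after the try/except). Output: VL

Answer: VL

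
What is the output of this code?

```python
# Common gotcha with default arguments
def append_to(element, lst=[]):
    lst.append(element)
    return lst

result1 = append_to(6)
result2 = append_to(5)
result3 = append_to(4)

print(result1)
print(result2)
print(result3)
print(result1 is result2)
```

Key concept: mutable default argument gotcha.
Step by step:
`result1 = append_to(6)` → result1 = [6]
`result2 = append_to(5)` → result1 = [6, 5] (same object as result2); result2 = [6, 5] (same object as result1)
`result3 = append_to(4)` → result1 = [6, 5, 4] (same object as result2, result3); result2 = [6, 5, 4] (same object as result1, result3); result3 = [6, 5, 4] (same object as result1, result2)
`print(result1)` → prints [6, 5, 4]
`print(result2)` → prints [6, 5, 4]
`print(result3)` → prints [6, 5, 4]
`print(result1 is result2)` → prints True

Answer:
[6, 5, 4]
[6, 5, 4]
[6, 5, 4]
True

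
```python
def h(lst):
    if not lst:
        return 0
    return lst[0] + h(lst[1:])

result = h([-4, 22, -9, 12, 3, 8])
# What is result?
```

(-4) + 22 + (-9) + 12 + 3 + 8 + 0 = 32

Answer: 32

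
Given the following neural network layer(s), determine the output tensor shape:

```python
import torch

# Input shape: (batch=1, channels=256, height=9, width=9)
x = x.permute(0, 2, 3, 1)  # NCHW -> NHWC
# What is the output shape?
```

Input: (1, 256, 9, 9) -> Output: (1, 9, 9, 256)

Answer: (1, 9, 9, 256)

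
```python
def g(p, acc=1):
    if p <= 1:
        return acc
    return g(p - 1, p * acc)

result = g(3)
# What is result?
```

Accumulator trace (n, acc): (3, 1) -> (2, 3) -> (1, 6) -> return 6

Answer: 6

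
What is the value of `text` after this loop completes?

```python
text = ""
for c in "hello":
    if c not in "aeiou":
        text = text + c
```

Remove vowels from 'hello'
`text` takes the values: "" → "h" → "hl" → "hll"

Answer: "hll"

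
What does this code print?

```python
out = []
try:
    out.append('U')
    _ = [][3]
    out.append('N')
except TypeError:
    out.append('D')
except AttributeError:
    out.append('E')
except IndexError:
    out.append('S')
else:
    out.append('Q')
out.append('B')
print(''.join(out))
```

Execution trace: 'U' (try body) → 'S' (except IndexError) → 'B' (after the try/except). Output: USB

Answer: USB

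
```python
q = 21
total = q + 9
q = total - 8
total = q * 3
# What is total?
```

Trace:
`q = 21` → q = 21
`total = q + 9` → total = 30
`q = total - 8` → q = 22
`total = q * 3` → total = 66
So total = 66

Answer: 66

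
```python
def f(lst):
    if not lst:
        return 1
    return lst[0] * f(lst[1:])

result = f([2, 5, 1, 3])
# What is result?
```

Product over [2, 5, 1, 3] = 2 * 5 * 1 * 3 = 30

Answer: 30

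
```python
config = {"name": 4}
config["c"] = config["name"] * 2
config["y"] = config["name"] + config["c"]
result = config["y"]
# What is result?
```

Trace:
`config = {"name": 4}` → config = {'name': 4}
`config["c"] = config["name"] * 2` → config = {'name': 4, 'c': 8}
`config["y"] = config["name"] + config["c"]` → config = {'name': 4, 'c': 8, 'y': 12}
`result = config["y"]` → result = 12
So result = 12

Answer: 12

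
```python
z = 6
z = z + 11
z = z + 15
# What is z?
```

Trace:
`z = 6` → z = 6
`z = z + 11` → z = 17
`z = z + 15` → z = 32
So z = 32

Answer: 32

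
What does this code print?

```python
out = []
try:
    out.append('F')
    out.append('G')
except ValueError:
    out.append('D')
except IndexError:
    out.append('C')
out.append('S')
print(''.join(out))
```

Execution trace: 'F' (try body) → 'G' (try body, no exception) → 'S' (after the try/except). Output: FGS

Answer: FGS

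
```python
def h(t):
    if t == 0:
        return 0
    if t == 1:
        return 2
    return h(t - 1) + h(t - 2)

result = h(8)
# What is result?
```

Build up from base cases: h(0)=0, h(1)=2, h(2)=2, h(3)=4, h(4)=6, h(5)=10, h(6)=16, ..., h(8)=42

Answer: 42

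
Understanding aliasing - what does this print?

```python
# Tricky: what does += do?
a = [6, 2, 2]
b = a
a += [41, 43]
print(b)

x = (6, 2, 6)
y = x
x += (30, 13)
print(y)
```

Key concept: += behavior differs for mutable vs immutable.
Step by step:
`a = [6, 2, 2]` → a = [6, 2, 2]
`b = a` → b = [6, 2, 2] (same object as a)
`a += [41, 43]` → a = [6, 2, 2, 41, 43] (same object as b); b = [6, 2, 2, 41, 43] (same object as a)
`print(b)` → prints [6, 2, 2, 41, 43]
`x = (6, 2, 6)` → x = (6, 2, 6)
`y = x` → y = (6, 2, 6)
`x += (30, 13)` → x = (6, 2, 6, 30, 13)
`print(y)` → prints (6, 2, 6)

Answer:
[6, 2, 2, 41, 43]
(6, 2, 6)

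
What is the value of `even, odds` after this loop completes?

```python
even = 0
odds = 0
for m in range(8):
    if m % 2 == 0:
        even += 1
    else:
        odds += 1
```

Count evens and odds in range(8)
`even, odds` takes the values: (0, 0) → (1, 0) → (1, 1) → (2, 1) → (2, 2) → (3, 2) → (3, 3) → (4, 3) → (4, 4)

Answer: 4, 4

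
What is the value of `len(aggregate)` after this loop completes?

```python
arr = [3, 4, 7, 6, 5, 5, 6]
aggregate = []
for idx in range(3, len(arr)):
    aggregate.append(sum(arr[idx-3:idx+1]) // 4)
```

Number of 4-element averages
`aggregate` takes the values: [] → [5] → [5, 5] → [5, 5, 5] → [5, 5, 5, 5]
So `len(aggregate)` = 4

Answer: 4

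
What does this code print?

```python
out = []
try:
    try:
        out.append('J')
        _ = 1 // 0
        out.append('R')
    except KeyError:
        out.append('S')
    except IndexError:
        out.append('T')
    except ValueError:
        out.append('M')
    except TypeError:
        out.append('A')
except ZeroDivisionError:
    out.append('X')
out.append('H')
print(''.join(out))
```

Execution trace: 'J' (try body) → 'X' (outer except ZeroDivisionError) → 'H' (after the try/except). Output: JXH

Answer: JXH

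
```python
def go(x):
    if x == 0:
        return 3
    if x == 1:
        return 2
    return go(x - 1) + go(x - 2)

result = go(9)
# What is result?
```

Build up from base cases: go(0)=3, go(1)=2, go(2)=5, go(3)=7, go(4)=12, go(5)=19, go(6)=31, ..., go(9)=131

Answer: 131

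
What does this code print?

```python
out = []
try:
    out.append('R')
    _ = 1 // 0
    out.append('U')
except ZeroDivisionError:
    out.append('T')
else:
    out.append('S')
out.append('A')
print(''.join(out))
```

Execution trace: 'R' (try body) → 'T' (except ZeroDivisionError) → 'A' (after the try/except). Output: RTA

Answer: RTA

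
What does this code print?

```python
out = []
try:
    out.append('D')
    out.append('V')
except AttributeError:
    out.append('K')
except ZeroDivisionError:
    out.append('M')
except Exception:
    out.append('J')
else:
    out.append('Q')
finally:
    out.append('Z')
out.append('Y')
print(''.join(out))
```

Execution trace: 'D' (try body) → 'V' (try body, no exception) → 'Q' (else) → 'Z' (finally) → 'Y' (after the try/except). Output: DVQZY

Answer: DVQZY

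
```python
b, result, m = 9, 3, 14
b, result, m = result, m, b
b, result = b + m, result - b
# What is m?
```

Trace:
`b, result, m = 9, 3, 14` → b = 9; result = 3; m = 14
`b, result, m = result, m, b` → b = 3; result = 14; m = 9
`b, result = b + m, result - b` → b = 12; result = 11
So m = 9

Answer: 9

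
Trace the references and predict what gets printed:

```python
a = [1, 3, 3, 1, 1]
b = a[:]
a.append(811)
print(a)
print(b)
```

Key concept: slice [:] creates copy.
Step by step:
`a = [1, 3, 3, 1, 1]` → a = [1, 3, 3, 1, 1]
`b = a[:]` → b = [1, 3, 3, 1, 1]
`a.append(811)` → a = [1, 3, 3, 1, 1, 811]
`print(a)` → prints [1, 3, 3, 1, 1, 811]
`print(b)` → prints [1, 3, 3, 1, 1]

Answer:
[1, 3, 3, 1, 1, 811]
[1, 3, 3, 1, 1]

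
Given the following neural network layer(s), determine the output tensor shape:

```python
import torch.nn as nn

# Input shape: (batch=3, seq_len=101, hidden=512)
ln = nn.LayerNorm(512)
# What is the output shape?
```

Input: (3, 101, 512) -> Output: (3, 101, 512)

Answer: (3, 101, 512)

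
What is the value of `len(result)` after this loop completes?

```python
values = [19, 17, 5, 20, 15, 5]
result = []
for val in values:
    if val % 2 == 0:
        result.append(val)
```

Count even numbers in [19, 17, 5, 20, 15, 5]
`result` takes the values: [] → [20]
So `len(result)` = 1

Answer: 1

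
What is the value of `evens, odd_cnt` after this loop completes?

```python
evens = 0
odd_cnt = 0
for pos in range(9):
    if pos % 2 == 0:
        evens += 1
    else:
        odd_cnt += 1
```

Count evens and odds in range(9)
`evens, odd_cnt` takes the values: (0, 0) → (1, 0) → (1, 1) → (2, 1) → (2, 2) → (3, 2) → (3, 3) → (4, 3) → (4, 4) → (5, 4)

Answer: 5, 4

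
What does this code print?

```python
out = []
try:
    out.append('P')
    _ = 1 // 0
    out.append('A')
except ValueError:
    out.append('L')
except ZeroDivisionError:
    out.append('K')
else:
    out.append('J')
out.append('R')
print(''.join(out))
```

Execution trace: 'P' (try body) → 'K' (except ZeroDivisionError) → 'R' (after the try/except). Output: PKR

Answer: PKR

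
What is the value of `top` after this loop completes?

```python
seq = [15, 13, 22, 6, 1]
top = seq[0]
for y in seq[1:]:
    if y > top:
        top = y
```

Maximum of [15, 13, 22, 6, 1]
`top` takes the values: 15 → 22

Answer: 22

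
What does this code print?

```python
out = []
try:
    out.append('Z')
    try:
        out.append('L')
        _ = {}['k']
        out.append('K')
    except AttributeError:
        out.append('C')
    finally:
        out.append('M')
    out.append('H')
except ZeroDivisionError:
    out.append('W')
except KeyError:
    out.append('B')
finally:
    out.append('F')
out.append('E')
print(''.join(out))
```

Execution trace: 'Z' (try body) → 'L' (inner try body) → 'M' (inner finally) → 'B' (except KeyError) → 'F' (finally) → 'E' (after the try/except). Output: ZLMBFE

Answer: ZLMBFE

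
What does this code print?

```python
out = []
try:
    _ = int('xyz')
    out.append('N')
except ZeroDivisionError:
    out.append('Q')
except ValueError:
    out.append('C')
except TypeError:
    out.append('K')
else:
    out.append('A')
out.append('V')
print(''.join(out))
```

Execution trace: 'C' (except ValueError) → 'V' (after the try/except). Output: CV

Answer: CV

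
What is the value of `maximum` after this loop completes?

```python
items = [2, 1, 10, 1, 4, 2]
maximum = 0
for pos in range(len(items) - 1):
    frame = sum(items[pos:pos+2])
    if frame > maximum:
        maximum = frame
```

Max sum of 2-element window in [2, 1, 10, 1, 4, 2]
`maximum` takes the values: 0 → 3 → 11

Answer: 11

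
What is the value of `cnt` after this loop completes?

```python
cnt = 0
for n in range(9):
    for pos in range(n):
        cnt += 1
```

Triangle number: 0+1+2+...+8
`cnt` takes the values: 0 → 1 → 2 → 3 → 4 → 5 → 6 → 7 → 8 → 9 → 10 → 11 → 12 → 13 → 14 → 15 → 16 → 17 → 18 → 19 → 20 → 21 → 22 → 23 → 24 → 25 → 26 → 27 → 28 → 29 → 30 → 31 → 32 → 33 → 34 → 35 → 36

Answer: 36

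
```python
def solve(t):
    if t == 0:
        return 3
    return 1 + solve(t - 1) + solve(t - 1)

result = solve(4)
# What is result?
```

solve(t) = 1 + 2·solve(t-1), solve(0)=3. Closed form: (3+1)·2^4 - 1 = 63.

Answer: 63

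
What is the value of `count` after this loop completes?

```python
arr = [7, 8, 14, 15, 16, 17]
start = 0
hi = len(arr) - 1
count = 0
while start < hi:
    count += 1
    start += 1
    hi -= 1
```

Iterations until pointers meet (list length 6)
`count` takes the values: 0 → 1 → 2 → 3

Answer: 3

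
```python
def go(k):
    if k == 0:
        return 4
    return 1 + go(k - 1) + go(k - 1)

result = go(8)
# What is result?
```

go(k) = 1 + 2·go(k-1), go(0)=4. Closed form: (4+1)·2^8 - 1 = 1279.

Answer: 1279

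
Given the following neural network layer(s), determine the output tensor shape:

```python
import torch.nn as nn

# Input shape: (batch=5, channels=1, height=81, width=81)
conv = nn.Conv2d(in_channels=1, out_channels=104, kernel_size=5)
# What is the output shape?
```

Input: (5, 1, 81, 81) -> Output: (5, 104, 77, 77)

Answer: (5, 104, 77, 77)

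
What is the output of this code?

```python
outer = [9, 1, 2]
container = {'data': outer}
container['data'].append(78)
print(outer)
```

Key concept: dict holds reference to list.
Step by step:
`outer = [9, 1, 2]` → outer = [9, 1, 2]
`container = {'data': outer}` → container = {'data': [9, 1, 2]}
`container['data'].append(78)` → outer = [9, 1, 2, 78]; container = {'data': [9, 1, 2, 78]}
`print(outer)` → prints [9, 1, 2, 78]

Answer: [9, 1, 2, 78]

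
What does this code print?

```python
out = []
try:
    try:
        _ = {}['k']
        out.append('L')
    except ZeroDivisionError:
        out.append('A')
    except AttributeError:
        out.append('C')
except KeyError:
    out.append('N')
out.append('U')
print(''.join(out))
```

Execution trace: 'N' (outer except KeyError) → 'U' (after the try/except). Output: NU

Answer: NU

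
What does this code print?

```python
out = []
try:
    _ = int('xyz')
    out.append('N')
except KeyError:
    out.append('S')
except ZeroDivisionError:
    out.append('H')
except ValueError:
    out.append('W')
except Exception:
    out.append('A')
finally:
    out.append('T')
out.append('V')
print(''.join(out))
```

Execution trace: 'W' (except ValueError) → 'T' (finally) → 'V' (after the try/except). Output: WTV

Answer: WTV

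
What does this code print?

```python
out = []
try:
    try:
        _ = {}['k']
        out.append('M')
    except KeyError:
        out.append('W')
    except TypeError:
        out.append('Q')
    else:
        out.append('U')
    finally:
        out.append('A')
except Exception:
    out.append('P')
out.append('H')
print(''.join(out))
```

Execution trace: 'W' (inner except KeyError) → 'A' (inner finally) → 'H' (after the try/except). Output: WAH

Answer: WAH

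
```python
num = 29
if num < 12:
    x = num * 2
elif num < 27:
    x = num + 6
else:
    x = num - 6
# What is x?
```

Trace:
`num = 29` → num = 29
`if num < 12: ...` → num < 12 is False, num < 27 is False, take else branch → x = 23
So x = 23

Answer: 23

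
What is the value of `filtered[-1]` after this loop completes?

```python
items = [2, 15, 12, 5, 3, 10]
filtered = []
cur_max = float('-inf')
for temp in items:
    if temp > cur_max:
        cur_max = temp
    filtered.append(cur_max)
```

Running max ends at 15
`filtered` takes the values: [] → [2] → [2, 15] → [2, 15, 15] → [2, 15, 15, 15] → [2, 15, 15, 15, 15] → [2, 15, 15, 15, 15, 15]
So `filtered[-1]` = 15

Answer: 15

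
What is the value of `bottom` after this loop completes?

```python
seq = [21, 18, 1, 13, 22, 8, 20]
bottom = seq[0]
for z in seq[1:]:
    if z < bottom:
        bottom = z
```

Minimum of [21, 18, 1, 13, 22, 8, 20]
`bottom` takes the values: 21 → 18 → 1

Answer: 1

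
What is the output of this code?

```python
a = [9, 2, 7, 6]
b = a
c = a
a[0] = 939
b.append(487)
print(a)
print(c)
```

Key concept: multiple aliases.
Step by step:
`a = [9, 2, 7, 6]` → a = [9, 2, 7, 6]
`b = a` → b = [9, 2, 7, 6] (same object as a)
`c = a` → c = [9, 2, 7, 6] (same object as a, b)
`a[0] = 939` → a = [939, 2, 7, 6] (same object as b, c); b = [939, 2, 7, 6] (same object as a, c); c = [939, 2, 7, 6] (same object as a, b)
`b.append(487)` → a = [939, 2, 7, 6, 487] (same object as b, c); b = [939, 2, 7, 6, 487] (same object as a, c); c = [939, 2, 7, 6, 487] (same object as a, b)
`print(a)` → prints [939, 2, 7, 6, 487]
`print(c)` → prints [939, 2, 7, 6, 487]

Answer:
[939, 2, 7, 6, 487]
[939, 2, 7, 6, 487]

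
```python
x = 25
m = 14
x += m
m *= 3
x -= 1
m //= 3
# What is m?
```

Trace:
`x = 25` → x = 25
`m = 14` → m = 14
`x += m` → x = 39
`m *= 3` → m = 42
`x -= 1` → x = 38
`m //= 3` → m = 14
So m = 14

Answer: 14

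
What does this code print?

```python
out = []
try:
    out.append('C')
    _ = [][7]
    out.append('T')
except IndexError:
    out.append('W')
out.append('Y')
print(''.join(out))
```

Execution trace: 'C' (try body) → 'W' (except IndexError) → 'Y' (after the try/except). Output: CWY

Answer: CWY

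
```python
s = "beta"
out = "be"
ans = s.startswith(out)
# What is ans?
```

Trace:
`s = "beta"` → s = 'beta'
`out = "be"` → out = 'be'
`ans = s.startswith(out)` → ans = True
So ans = True

Answer: True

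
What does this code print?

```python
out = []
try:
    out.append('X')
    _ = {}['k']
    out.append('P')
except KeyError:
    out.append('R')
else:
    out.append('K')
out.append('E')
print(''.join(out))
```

Execution trace: 'X' (try body) → 'R' (except KeyError) → 'E' (after the try/except). Output: XRE

Answer: XRE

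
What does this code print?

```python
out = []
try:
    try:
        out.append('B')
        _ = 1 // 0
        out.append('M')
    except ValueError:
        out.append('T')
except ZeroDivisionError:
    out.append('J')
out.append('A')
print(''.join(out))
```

Execution trace: 'B' (try body) → 'J' (outer except ZeroDivisionError) → 'A' (after the try/except). Output: BJA

Answer: BJA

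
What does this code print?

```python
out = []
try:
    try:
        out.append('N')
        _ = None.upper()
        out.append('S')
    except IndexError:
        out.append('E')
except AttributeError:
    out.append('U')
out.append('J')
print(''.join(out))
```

Execution trace: 'N' (try body) → 'U' (outer except AttributeError) → 'J' (after the try/except). Output: NUJ

Answer: NUJ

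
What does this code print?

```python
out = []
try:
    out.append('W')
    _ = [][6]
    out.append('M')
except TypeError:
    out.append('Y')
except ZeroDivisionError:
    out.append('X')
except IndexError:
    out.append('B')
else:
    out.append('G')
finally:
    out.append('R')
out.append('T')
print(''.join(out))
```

Execution trace: 'W' (try body) → 'B' (except IndexError) → 'R' (finally) → 'T' (after the try/except). Output: WBRT

Answer: WBRT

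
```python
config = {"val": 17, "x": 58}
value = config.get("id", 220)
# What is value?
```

Trace:
`config = {"val": 17, "x": 58}` → config = {'val': 17, 'x': 58}
`value = config.get("id", 220)` → value = 220
So value = 220

Answer: 220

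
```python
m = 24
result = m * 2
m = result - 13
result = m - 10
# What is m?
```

Trace:
`m = 24` → m = 24
`result = m * 2` → result = 48
`m = result - 13` → m = 35
`result = m - 10` → result = 25
So m = 35

Answer: 35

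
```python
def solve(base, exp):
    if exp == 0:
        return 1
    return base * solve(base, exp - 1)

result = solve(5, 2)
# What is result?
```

solve(5, 2) = 5 * 5 = 25

Answer: 25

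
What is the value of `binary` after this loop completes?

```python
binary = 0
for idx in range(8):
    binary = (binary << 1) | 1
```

Build 8 consecutive 1-bits: 0b11111111
`binary` takes the values: 0 → 1 → 3 → 7 → 15 → 31 → 63 → 127 → 255

Answer: 255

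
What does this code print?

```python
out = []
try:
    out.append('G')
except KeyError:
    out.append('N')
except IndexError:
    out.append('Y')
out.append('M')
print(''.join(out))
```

Execution trace: 'G' (try body, no exception) → 'M' (after the try/except). Output: GM

Answer: GM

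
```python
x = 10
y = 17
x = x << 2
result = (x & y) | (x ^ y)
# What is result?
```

Trace:
`x = 10` → x = 10
`y = 17` → y = 17
`x = x << 2` → x = 40
`result = (x & y) | (x ^ y)` → result = 57
So result = 57

Answer: 57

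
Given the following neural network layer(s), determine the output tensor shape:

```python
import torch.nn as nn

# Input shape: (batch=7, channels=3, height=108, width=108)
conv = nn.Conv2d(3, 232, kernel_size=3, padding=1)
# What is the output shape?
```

Input: (7, 3, 108, 108) -> Output: (7, 232, 108, 108)

Answer: (7, 232, 108, 108)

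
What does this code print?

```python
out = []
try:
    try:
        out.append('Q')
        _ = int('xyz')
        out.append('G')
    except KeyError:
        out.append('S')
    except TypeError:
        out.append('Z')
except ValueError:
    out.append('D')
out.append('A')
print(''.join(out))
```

Execution trace: 'Q' (try body) → 'D' (outer except ValueError) → 'A' (after the try/except). Output: QDA

Answer: QDA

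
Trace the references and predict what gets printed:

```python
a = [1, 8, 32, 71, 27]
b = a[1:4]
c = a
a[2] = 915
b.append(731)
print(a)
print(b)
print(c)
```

Key concept: slice vs alias.
Step by step:
`a = [1, 8, 32, 71, 27]` → a = [1, 8, 32, 71, 27]
`b = a[1:4]` → b = [8, 32, 71]
`c = a` → c = [1, 8, 32, 71, 27] (same object as a)
`a[2] = 915` → a = [1, 8, 915, 71, 27] (same object as c); c = [1, 8, 915, 71, 27] (same object as a)
`b.append(731)` → b = [8, 32, 71, 731]
`print(a)` → prints [1, 8, 915, 71, 27]
`print(b)` → prints [8, 32, 71, 731]
`print(c)` → prints [1, 8, 915, 71, 27]

Answer:
[1, 8, 915, 71, 27]
[8, 32, 71, 731]
[1, 8, 915, 71, 27]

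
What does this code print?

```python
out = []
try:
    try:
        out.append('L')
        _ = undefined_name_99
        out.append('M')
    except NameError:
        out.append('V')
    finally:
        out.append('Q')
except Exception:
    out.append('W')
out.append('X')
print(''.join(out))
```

Execution trace: 'L' (inner try body) → 'V' (inner except NameError) → 'Q' (inner finally) → 'X' (after the try/except). Output: LVQX

Answer: LVQX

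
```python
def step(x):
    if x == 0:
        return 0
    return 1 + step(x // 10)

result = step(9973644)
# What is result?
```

Count of digits of 9973644: 7

Answer: 7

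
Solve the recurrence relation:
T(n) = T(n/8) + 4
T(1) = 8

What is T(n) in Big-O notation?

Each step divides n by 8 and adds 4. After log_8(n) steps we reach T(1)=8. So T(n) = 4·log_8(n) + 8 = O(log n).

Answer: O(log n)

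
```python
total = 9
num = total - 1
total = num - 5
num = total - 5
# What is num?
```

Trace:
`total = 9` → total = 9
`num = total - 1` → num = 8
`total = num - 5` → total = 3
`num = total - 5` → num = -2
So num = -2

Answer: -2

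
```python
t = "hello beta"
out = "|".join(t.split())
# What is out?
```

Trace:
`t = "hello beta"` → t = 'hello beta'
`out = "|".join(t.split())` → out = 'hello|beta'
So out = 'hello|beta'

Answer: 'hello|beta'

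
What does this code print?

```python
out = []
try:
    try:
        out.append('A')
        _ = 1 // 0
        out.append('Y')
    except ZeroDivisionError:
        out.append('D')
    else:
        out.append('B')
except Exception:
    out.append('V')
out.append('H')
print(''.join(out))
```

Execution trace: 'A' (inner try body) → 'D' (inner except ZeroDivisionError) → 'H' (after the try/except). Output: ADH

Answer: ADH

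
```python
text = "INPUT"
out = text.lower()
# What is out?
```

Trace:
`text = "INPUT"` → text = 'INPUT'
`out = text.lower()` → out = 'input'
So out = 'input'

Answer: 'input'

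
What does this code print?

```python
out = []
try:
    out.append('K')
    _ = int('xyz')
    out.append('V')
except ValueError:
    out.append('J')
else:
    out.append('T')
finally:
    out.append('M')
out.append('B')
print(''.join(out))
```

Execution trace: 'K' (try body) → 'J' (except ValueError) → 'M' (finally) → 'B' (after the try/except). Output: KJMB

Answer: KJMB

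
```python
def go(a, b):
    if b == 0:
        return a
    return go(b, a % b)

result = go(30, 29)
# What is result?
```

go(30, 29) -> go(29, 1) -> go(1, 0) -> 1

Answer: 1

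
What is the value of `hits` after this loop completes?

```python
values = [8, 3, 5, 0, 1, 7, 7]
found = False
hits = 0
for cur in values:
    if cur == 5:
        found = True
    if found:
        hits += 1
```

Count elements after first 5 in [8, 3, 5, 0, 1, 7, 7]
`hits` takes the values: 0 → 1 → 2 → 3 → 4 → 5

Answer: 5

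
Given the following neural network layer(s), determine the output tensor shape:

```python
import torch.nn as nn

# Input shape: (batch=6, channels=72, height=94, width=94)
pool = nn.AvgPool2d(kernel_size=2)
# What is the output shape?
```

Input: (6, 72, 94, 94) -> Output: (6, 72, 47, 47)

Answer: (6, 72, 47, 47)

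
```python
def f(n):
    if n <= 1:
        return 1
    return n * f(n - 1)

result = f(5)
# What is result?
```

f(5) = 5 * 4 * 3 * 2 * 1 = 120

Answer: 120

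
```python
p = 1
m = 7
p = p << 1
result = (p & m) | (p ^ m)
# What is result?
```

Trace:
`p = 1` → p = 1
`m = 7` → m = 7
`p = p << 1` → p = 2
`result = (p & m) | (p ^ m)` → result = 7
So result = 7

Answer: 7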